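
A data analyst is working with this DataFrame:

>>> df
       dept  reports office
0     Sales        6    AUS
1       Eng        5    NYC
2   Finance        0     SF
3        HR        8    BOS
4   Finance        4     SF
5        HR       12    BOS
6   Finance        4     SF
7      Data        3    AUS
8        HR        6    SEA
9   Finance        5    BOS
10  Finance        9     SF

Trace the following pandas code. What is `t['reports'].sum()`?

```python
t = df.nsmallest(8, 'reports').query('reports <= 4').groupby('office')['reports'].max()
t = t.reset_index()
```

take 8 rows with smallest reports:
      dept  reports office
2  Finance        0     SF
7     Data        3    AUS
4  Finance        4     SF
6  Finance        4     SF
1      Eng        5    NYC
9  Finance        5    BOS
0    Sales        6    AUS
8       HR        6    SEA
filter rows where reports <= 4:
      dept  reports office
2  Finance        0     SF
7     Data        3    AUS
4  Finance        4     SF
6  Finance        4     SF
group by office, max of reports:
office
AUS    3
SF     4
Name: reports, dtype: int64
reset_index():
  office  reports
0    AUS        3
1     SF        4
Finally, sum of column 'reports' = 7.

7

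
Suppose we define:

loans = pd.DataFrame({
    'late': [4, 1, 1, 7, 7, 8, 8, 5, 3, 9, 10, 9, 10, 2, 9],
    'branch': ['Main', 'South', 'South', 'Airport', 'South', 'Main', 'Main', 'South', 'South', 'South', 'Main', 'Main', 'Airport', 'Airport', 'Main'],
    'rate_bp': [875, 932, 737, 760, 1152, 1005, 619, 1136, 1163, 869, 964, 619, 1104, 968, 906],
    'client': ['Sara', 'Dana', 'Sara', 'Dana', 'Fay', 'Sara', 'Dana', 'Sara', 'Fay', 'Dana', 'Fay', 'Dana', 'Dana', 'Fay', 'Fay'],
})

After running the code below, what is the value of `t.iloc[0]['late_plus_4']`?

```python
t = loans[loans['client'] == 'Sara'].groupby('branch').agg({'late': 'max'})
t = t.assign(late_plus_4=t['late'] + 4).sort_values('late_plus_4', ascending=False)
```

12

filter rows where client == 'Sara':
   late branch  rate_bp client
0     4   Main      875   Sara
2     1  South      737   Sara
5     8   Main     1005   Sara
7     5  South     1136   Sara
group by branch, max of late:
        late
branch      
Main       8
South      5
add column late_plus_4 = t['late'] + 4:
        late  late_plus_4
branch                   
Main       8           12
South      5            9
sort by late_plus_4 descending:
        late  late_plus_4
branch                   
Main       8           12
South      5            9
Finally, value at position 0, column 'late_plus_4' = 12.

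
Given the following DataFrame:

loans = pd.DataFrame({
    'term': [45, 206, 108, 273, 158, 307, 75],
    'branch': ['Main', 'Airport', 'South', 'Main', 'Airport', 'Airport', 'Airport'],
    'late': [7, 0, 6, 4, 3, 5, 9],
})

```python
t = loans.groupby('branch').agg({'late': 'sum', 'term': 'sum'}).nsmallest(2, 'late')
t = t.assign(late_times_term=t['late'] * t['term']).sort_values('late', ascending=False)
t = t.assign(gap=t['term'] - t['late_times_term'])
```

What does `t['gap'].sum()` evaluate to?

group by branch: sum(late), sum(term):
         late  term
branch             
Airport    17   746
Main       11   318
South       6   108
take 2 rows with smallest late:
        late  term
branch            
South      6   108
Main      11   318
add column late_times_term = t['late'] * t['term']:
        late  term  late_times_term
branch                             
South      6   108              648
Main      11   318             3498
sort by late descending:
        late  term  late_times_term
branch                             
Main      11   318             3498
South      6   108              648
add column gap = t['term'] - t['late_times_term']:
        late  term  late_times_term   gap
branch                                   
Main      11   318             3498 -3180
South      6   108              648  -540
Hence -3720.

-3720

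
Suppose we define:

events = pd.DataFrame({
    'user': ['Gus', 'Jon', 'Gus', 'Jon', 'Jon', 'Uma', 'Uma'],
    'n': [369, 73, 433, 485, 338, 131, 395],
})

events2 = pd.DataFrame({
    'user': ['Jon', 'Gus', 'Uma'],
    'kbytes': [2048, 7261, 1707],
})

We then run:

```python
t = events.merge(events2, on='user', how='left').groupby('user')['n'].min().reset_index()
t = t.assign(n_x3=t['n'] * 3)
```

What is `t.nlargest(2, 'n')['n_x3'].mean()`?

merge on 'user' (how='left') → 7 rows:
  user    n  kbytes
0  Gus  369    7261
1  Jon   73    2048
2  Gus  433    7261
3  Jon  485    2048
4  Jon  338    2048
5  Uma  131    1707
6  Uma  395    1707
group by user, min of n:
user
Gus    369
Jon     73
Uma    131
Name: n, dtype: int64
reset_index():
  user    n
0  Gus  369
1  Jon   73
2  Uma  131
add column n_x3 = t['n'] * 3:
  user    n  n_x3
0  Gus  369  1107
1  Jon   73   219
2  Uma  131   393
take 2 rows with largest n:
  user    n  n_x3
0  Gus  369  1107
2  Uma  131   393
Taking the mean of column 'n_x3' gives 750.0.

750.0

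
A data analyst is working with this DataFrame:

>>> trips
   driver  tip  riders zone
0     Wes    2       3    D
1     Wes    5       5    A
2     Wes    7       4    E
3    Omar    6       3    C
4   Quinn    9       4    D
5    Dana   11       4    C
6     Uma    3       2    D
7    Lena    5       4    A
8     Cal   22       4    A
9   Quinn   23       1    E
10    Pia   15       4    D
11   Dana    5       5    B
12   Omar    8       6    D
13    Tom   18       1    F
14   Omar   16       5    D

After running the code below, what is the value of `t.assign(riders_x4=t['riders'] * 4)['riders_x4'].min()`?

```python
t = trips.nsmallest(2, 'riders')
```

4

take 2 rows with smallest riders:
   driver  tip  riders zone
9   Quinn   23       1    E
13    Tom   18       1    F
add column riders_x4 = t['riders'] * 4:
   driver  tip  riders zone  riders_x4
9   Quinn   23       1    E          4
13    Tom   18       1    F          4
Taking the min of column 'riders_x4' gives 4.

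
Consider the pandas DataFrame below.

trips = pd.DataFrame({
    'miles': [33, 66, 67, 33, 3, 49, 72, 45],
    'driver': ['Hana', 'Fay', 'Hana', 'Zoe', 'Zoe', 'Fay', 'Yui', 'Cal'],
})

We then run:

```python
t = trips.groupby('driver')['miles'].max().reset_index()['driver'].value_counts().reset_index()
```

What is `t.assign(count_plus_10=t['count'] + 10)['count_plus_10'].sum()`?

55

group by driver, max of miles:
driver
Cal     45
Fay     66
Hana    67
Yui     72
Zoe     33
Name: miles, dtype: int64
reset_index():
  driver  miles
0    Cal     45
1    Fay     66
2   Hana     67
3    Yui     72
4    Zoe     33
value_counts of driver:
driver
Cal     1
Fay     1
Hana    1
Yui     1
Zoe     1
Name: count, dtype: int64
reset_index():
  driver  count
0    Cal      1
1    Fay      1
2   Hana      1
3    Yui      1
4    Zoe      1
add column count_plus_10 = t['count'] + 10:
  driver  count  count_plus_10
0    Cal      1             11
1    Fay      1             11
2   Hana      1             11
3    Yui      1             11
4    Zoe      1             11
So sum() = 55.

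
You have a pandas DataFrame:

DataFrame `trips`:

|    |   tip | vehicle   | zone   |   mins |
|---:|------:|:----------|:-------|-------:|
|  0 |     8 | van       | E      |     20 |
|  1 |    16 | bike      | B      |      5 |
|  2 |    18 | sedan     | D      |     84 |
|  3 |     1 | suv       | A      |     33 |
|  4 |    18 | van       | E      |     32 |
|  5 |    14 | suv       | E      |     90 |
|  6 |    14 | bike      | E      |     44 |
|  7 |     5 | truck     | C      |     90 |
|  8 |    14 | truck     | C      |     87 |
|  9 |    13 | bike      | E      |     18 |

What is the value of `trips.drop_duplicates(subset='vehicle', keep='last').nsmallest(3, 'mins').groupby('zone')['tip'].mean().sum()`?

33.5

drop duplicate vehicle (keep=last):
   tip vehicle zone  mins
2   18   sedan    D    84
4   18     van    E    32
5   14     suv    E    90
8   14   truck    C    87
9   13    bike    E    18
take 3 rows with smallest mins:
   tip vehicle zone  mins
9   13    bike    E    18
4   18     van    E    32
2   18   sedan    D    84
group by zone, mean of tip:
zone
D    18.0
E    15.5
Name: tip, dtype: float64
Then the sum of the resulting series: 33.5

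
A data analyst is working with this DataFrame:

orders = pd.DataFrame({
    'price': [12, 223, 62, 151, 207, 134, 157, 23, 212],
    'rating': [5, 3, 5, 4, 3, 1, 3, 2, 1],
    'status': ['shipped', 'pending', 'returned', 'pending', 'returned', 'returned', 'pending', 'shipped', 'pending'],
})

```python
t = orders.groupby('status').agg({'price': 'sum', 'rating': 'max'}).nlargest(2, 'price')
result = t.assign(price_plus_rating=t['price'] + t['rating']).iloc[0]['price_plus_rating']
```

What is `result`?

group by status: sum(price), max(rating):
          price  rating
status                 
pending     743       4
returned    403       5
shipped      35       5
take 2 rows with largest price:
          price  rating
status                 
pending     743       4
returned    403       5
add column price_plus_rating = t['price'] + t['rating']:
          price  rating  price_plus_rating
status                                    
pending     743       4                747
returned    403       5                408

747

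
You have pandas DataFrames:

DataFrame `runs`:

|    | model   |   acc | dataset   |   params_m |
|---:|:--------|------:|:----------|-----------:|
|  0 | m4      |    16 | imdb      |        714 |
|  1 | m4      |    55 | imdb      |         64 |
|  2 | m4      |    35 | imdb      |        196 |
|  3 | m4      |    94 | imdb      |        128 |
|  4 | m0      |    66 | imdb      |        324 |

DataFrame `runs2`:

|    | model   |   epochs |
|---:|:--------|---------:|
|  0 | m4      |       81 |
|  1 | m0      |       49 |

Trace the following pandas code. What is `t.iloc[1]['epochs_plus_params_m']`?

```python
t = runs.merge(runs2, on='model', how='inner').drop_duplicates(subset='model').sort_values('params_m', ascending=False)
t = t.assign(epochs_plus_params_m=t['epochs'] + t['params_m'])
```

merge on 'model' (how='inner') → 5 rows:
  model  acc dataset  params_m  epochs
0    m4   16    imdb       714      81
1    m4   55    imdb        64      81
2    m4   35    imdb       196      81
3    m4   94    imdb       128      81
4    m0   66    imdb       324      49
drop duplicate model (keep=first):
  model  acc dataset  params_m  epochs
0    m4   16    imdb       714      81
4    m0   66    imdb       324      49
sort by params_m descending:
  model  acc dataset  params_m  epochs
0    m4   16    imdb       714      81
4    m0   66    imdb       324      49
add column epochs_plus_params_m = t['epochs'] + t['params_m']:
  model  acc dataset  params_m  epochs  epochs_plus_params_m
0    m4   16    imdb       714      81                   795
4    m0   66    imdb       324      49                   373

373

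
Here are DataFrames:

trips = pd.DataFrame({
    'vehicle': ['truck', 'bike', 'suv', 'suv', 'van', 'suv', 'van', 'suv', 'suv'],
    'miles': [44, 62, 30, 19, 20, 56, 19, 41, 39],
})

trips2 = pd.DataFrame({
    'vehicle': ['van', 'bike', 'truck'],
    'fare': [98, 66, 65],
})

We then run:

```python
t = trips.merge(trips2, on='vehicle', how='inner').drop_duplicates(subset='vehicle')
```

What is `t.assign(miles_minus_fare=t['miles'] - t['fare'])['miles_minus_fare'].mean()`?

-34.3333333333

merge on 'vehicle' (how='inner') → 4 rows:
  vehicle  miles  fare
0   truck     44    65
1    bike     62    66
2     van     20    98
3     van     19    98
drop duplicate vehicle (keep=first):
  vehicle  miles  fare
0   truck     44    65
1    bike     62    66
2     van     20    98
add column miles_minus_fare = t['miles'] - t['fare']:
  vehicle  miles  fare  miles_minus_fare
0   truck     44    65               -21
1    bike     62    66                -4
2     van     20    98               -78
Taking the mean of column 'miles_minus_fare' gives -34.3333333333.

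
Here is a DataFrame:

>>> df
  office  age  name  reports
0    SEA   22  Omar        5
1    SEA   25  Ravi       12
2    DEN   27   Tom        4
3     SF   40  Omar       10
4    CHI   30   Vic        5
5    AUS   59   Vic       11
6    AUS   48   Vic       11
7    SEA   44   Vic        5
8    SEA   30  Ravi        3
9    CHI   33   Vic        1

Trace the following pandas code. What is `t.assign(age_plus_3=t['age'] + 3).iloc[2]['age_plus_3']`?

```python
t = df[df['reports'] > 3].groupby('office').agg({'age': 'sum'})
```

30

filter rows where reports > 3:
  office  age  name  reports
0    SEA   22  Omar        5
1    SEA   25  Ravi       12
2    DEN   27   Tom        4
3     SF   40  Omar       10
4    CHI   30   Vic        5
5    AUS   59   Vic       11
6    AUS   48   Vic       11
7    SEA   44   Vic        5
group by office, sum of age:
        age
office     
AUS     107
CHI      30
DEN      27
SEA      91
SF       40
add column age_plus_3 = t['age'] + 3:
        age  age_plus_3
office                 
AUS     107         110
CHI      30          33
DEN      27          30
SEA      91          94
SF       40          43
So iloc[2]['age_plus_3'] = 30.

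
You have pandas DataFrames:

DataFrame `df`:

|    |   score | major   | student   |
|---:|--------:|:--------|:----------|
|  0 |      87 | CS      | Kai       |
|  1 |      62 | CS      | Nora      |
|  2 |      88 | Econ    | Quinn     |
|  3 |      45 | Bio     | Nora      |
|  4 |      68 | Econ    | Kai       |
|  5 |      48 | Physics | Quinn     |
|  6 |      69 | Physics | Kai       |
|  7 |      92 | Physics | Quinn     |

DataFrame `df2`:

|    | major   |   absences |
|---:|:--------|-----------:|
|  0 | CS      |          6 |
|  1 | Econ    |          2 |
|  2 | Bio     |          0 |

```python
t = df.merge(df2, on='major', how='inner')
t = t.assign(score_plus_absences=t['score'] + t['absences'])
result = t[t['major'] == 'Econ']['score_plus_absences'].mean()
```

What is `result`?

merge on 'major' (how='inner') → 5 rows:
   score major student  absences
0     87    CS     Kai         6
1     62    CS    Nora         6
2     88  Econ   Quinn         2
3     45   Bio    Nora         0
4     68  Econ     Kai         2
add column score_plus_absences = t['score'] + t['absences']:
   score major student  absences  score_plus_absences
0     87    CS     Kai         6                   93
1     62    CS    Nora         6                   68
2     88  Econ   Quinn         2                   90
3     45   Bio    Nora         0                   45
4     68  Econ     Kai         2                   70
filter rows where major == 'Econ':
   score major student  absences  score_plus_absences
2     88  Econ   Quinn         2                   90
4     68  Econ     Kai         2                   70
Then the mean of column 'score_plus_absences': 80.0

80.0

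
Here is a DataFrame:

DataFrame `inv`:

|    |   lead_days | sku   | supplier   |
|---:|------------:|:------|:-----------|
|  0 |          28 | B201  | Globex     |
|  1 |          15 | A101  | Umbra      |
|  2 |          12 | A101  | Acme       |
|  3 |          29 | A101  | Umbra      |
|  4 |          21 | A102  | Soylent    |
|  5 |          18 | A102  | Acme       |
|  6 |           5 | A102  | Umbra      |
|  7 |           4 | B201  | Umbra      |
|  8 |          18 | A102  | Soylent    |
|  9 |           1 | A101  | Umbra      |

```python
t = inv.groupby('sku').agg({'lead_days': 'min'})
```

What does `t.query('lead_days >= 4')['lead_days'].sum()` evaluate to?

9

group by sku, min of lead_days:
      lead_days
sku            
A101          1
A102          5
B201          4
filter rows where lead_days >= 4:
      lead_days
sku            
A102          5
B201          4
Reading off the sum of column 'lead_days', we get 9.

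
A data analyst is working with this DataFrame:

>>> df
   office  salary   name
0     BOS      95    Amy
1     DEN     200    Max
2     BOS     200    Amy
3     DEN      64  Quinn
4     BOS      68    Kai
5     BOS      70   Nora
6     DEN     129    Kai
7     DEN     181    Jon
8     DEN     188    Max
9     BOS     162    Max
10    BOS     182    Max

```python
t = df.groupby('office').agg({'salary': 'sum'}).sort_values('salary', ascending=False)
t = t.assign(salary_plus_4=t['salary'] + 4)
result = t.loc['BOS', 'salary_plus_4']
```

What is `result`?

781

group by office, sum of salary:
        salary
office        
BOS        777
DEN        762
sort by salary descending:
        salary
office        
BOS        777
DEN        762
add column salary_plus_4 = t['salary'] + 4:
        salary  salary_plus_4
office                       
BOS        777            781
DEN        762            766
So loc['BOS', 'salary_plus_4'] = 781.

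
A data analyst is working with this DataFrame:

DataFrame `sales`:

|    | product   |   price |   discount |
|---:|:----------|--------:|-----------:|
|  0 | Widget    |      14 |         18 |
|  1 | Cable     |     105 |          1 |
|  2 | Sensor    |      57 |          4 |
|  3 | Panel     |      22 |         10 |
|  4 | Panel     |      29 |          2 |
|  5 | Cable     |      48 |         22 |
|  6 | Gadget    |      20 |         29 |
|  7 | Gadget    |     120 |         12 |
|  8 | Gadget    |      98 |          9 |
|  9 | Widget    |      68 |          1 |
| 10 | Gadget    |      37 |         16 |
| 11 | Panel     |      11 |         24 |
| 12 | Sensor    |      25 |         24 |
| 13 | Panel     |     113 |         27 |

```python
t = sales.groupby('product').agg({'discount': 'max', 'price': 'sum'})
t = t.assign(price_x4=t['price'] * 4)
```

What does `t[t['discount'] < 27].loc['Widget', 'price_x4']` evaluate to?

328

group by product: max(discount), sum(price):
         discount  price
product                 
Cable          22    153
Gadget         29    275
Panel          27    175
Sensor         24     82
Widget         18     82
add column price_x4 = t['price'] * 4:
         discount  price  price_x4
product                           
Cable          22    153       612
Gadget         29    275      1100
Panel          27    175       700
Sensor         24     82       328
Widget         18     82       328
filter rows where discount < 27:
         discount  price  price_x4
product                           
Cable          22    153       612
Sensor         24     82       328
Widget         18     82       328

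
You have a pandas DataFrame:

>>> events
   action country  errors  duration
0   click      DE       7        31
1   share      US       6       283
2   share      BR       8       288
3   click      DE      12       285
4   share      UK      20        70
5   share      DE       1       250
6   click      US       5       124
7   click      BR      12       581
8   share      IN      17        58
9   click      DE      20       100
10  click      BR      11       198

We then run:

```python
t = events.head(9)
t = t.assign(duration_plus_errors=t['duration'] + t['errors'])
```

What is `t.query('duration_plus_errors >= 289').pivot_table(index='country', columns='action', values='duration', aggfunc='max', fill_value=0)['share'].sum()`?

571

take first 9 rows:
  action country  errors  duration
0  click      DE       7        31
1  share      US       6       283
2  share      BR       8       288
3  click      DE      12       285
4  share      UK      20        70
5  share      DE       1       250
6  click      US       5       124
7  click      BR      12       581
8  share      IN      17        58
add column duration_plus_errors = t['duration'] + t['errors']:
  action country  errors  duration  duration_plus_errors
0  click      DE       7        31                    38
1  share      US       6       283                   289
2  share      BR       8       288                   296
3  click      DE      12       285                   297
4  share      UK      20        70                    90
5  share      DE       1       250                   251
6  click      US       5       124                   129
7  click      BR      12       581                   593
8  share      IN      17        58                    75
filter rows where duration_plus_errors >= 289:
  action country  errors  duration  duration_plus_errors
1  share      US       6       283                   289
2  share      BR       8       288                   296
3  click      DE      12       285                   297
7  click      BR      12       581                   593
pivot: rows=country, cols=action, max(duration):
action   click  share
country              
BR         581    288
DE         285      0
US           0    283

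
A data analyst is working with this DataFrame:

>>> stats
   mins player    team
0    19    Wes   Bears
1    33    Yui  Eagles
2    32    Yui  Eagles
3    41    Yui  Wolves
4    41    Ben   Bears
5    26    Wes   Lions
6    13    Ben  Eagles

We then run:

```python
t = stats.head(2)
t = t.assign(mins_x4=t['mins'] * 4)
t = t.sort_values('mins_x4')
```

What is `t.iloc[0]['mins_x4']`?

76

take first 2 rows:
   mins player    team
0    19    Wes   Bears
1    33    Yui  Eagles
add column mins_x4 = t['mins'] * 4:
   mins player    team  mins_x4
0    19    Wes   Bears       76
1    33    Yui  Eagles      132
sort by mins_x4:
   mins player    team  mins_x4
0    19    Wes   Bears       76
1    33    Yui  Eagles      132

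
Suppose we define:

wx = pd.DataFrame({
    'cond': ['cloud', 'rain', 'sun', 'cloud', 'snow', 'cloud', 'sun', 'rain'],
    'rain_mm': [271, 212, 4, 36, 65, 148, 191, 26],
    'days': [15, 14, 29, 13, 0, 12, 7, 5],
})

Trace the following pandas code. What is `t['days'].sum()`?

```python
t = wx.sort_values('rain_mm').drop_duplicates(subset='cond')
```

47

sort by rain_mm:
    cond  rain_mm  days
2    sun        4    29
7   rain       26     5
3  cloud       36    13
4   snow       65     0
5  cloud      148    12
6    sun      191     7
1   rain      212    14
0  cloud      271    15
drop duplicate cond (keep=first):
    cond  rain_mm  days
2    sun        4    29
7   rain       26     5
3  cloud       36    13
4   snow       65     0
The sum of column 'days' is 47.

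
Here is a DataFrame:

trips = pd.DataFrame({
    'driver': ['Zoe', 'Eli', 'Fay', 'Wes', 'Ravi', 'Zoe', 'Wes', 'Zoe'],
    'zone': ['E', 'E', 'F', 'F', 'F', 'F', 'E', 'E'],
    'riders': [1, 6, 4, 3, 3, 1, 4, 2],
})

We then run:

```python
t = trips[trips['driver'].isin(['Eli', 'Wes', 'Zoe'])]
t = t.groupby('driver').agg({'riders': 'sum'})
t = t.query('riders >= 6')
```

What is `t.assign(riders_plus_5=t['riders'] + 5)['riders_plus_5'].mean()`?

11.5

filter rows where driver in ['Eli', 'Wes', 'Zoe']:
  driver zone  riders
0    Zoe    E       1
1    Eli    E       6
3    Wes    F       3
5    Zoe    F       1
6    Wes    E       4
7    Zoe    E       2
group by driver, sum of riders:
        riders
driver        
Eli          6
Wes          7
Zoe          4
filter rows where riders >= 6:
        riders
driver        
Eli          6
Wes          7
add column riders_plus_5 = t['riders'] + 5:
        riders  riders_plus_5
driver                       
Eli          6             11
Wes          7             12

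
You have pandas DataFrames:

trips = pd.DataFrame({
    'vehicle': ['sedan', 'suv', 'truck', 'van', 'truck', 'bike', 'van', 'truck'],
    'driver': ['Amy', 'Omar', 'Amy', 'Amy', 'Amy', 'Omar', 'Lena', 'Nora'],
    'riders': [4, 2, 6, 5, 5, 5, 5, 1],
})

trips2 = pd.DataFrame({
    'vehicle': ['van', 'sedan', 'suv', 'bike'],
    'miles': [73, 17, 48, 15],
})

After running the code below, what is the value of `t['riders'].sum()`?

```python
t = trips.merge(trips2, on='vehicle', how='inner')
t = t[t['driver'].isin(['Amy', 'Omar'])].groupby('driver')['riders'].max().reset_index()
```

merge on 'vehicle' (how='inner') → 5 rows:
  vehicle driver  riders  miles
0   sedan    Amy       4     17
1     suv   Omar       2     48
2     van    Amy       5     73
3    bike   Omar       5     15
4     van   Lena       5     73
filter rows where driver in ['Amy', 'Omar']:
  vehicle driver  riders  miles
0   sedan    Amy       4     17
1     suv   Omar       2     48
2     van    Amy       5     73
3    bike   Omar       5     15
group by driver, max of riders:
driver
Amy     5
Omar    5
Name: riders, dtype: int64
reset_index():
  driver  riders
0    Amy       5
1   Omar       5
Then the sum of column 'riders': 10

10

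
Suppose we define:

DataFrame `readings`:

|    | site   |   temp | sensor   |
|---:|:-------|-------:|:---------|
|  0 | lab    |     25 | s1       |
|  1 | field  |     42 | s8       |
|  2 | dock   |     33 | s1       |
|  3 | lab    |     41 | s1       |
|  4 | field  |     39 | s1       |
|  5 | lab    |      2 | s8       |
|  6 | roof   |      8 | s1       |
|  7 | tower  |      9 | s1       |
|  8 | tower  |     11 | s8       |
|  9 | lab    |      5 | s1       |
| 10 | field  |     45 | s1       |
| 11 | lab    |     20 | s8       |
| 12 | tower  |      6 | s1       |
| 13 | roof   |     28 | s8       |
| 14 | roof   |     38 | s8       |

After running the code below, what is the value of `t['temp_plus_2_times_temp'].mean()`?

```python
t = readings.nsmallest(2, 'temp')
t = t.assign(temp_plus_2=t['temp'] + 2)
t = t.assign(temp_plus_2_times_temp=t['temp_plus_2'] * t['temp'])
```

take 2 rows with smallest temp:
  site  temp sensor
5  lab     2     s8
9  lab     5     s1
add column temp_plus_2 = t['temp'] + 2:
  site  temp sensor  temp_plus_2
5  lab     2     s8            4
9  lab     5     s1            7
add column temp_plus_2_times_temp = t['temp_plus_2'] * t['temp']:
  site  temp sensor  temp_plus_2  temp_plus_2_times_temp
5  lab     2     s8            4                       8
9  lab     5     s1            7                      35

21.5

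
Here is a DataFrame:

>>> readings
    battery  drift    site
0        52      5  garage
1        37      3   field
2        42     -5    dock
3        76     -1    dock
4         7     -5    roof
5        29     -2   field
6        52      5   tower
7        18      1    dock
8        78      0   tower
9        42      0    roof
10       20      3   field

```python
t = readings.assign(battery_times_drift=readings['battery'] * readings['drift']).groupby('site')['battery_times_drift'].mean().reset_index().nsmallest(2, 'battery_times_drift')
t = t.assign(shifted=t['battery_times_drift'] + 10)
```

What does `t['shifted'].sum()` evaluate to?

add column battery_times_drift = readings['battery'] * readings['drift']:
    battery  drift    site  battery_times_drift
0        52      5  garage                  260
1        37      3   field                  111
2        42     -5    dock                 -210
3        76     -1    dock                  -76
4         7     -5    roof                  -35
5        29     -2   field                  -58
6        52      5   tower                  260
7        18      1    dock                   18
8        78      0   tower                    0
9        42      0    roof                    0
10       20      3   field                   60
group by site, mean of battery_times_drift:
site
dock      -89.333333
field      37.666667
garage    260.000000
roof      -17.500000
tower     130.000000
Name: battery_times_drift, dtype: float64
reset_index():
     site  battery_times_drift
0    dock           -89.333333
1   field            37.666667
2  garage           260.000000
3    roof           -17.500000
4   tower           130.000000
take 2 rows with smallest battery_times_drift:
   site  battery_times_drift
0  dock           -89.333333
3  roof           -17.500000
add column shifted = t['battery_times_drift'] + 10:
   site  battery_times_drift    shifted
0  dock           -89.333333 -79.333333
3  roof           -17.500000  -7.500000
Then the sum of column 'shifted': -86.8333333333

-86.8333333333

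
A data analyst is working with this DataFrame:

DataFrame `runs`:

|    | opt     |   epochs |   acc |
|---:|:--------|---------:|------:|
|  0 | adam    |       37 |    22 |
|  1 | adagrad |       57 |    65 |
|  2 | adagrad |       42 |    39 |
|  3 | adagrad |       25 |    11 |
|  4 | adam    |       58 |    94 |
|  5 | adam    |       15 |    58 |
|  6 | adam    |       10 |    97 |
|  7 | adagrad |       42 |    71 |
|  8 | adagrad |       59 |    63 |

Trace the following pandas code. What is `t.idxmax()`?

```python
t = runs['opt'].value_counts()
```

value_counts of opt:
opt
adagrad    5
adam       4
Name: count, dtype: int64

adagrad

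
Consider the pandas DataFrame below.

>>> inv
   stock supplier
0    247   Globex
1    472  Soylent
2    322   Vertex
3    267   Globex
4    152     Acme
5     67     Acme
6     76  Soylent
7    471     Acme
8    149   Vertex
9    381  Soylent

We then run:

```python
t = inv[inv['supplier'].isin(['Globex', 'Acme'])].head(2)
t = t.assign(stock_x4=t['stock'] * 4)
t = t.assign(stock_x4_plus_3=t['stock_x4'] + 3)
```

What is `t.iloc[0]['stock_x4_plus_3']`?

991

filter rows where supplier in ['Globex', 'Acme']:
   stock supplier
0    247   Globex
3    267   Globex
4    152     Acme
5     67     Acme
7    471     Acme
take first 2 rows:
   stock supplier
0    247   Globex
3    267   Globex
add column stock_x4 = t['stock'] * 4:
   stock supplier  stock_x4
0    247   Globex       988
3    267   Globex      1068
add column stock_x4_plus_3 = t['stock_x4'] + 3:
   stock supplier  stock_x4  stock_x4_plus_3
0    247   Globex       988              991
3    267   Globex      1068             1071
Reading off the value at position 0, column 'stock_x4_plus_3', we get 991.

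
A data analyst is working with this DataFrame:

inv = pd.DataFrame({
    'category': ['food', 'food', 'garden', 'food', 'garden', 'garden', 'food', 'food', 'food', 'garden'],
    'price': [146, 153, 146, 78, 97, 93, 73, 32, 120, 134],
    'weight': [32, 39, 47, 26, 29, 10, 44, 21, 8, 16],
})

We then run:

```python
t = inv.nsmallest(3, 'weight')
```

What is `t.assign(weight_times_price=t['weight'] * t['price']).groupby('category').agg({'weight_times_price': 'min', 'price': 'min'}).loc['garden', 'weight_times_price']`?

take 3 rows with smallest weight:
  category  price  weight
8     food    120       8
5   garden     93      10
9   garden    134      16
add column weight_times_price = t['weight'] * t['price']:
  category  price  weight  weight_times_price
8     food    120       8                 960
5   garden     93      10                 930
9   garden    134      16                2144
group by category: min(weight_times_price), min(price):
          weight_times_price  price
category                           
food                     960    120
garden                   930     93
Taking the value at row 'garden', column 'weight_times_price' gives 930.

930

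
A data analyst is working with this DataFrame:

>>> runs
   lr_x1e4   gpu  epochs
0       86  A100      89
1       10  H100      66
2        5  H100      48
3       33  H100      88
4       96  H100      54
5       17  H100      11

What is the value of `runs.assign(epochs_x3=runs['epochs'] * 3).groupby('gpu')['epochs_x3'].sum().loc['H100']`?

add column epochs_x3 = runs['epochs'] * 3:
   lr_x1e4   gpu  epochs  epochs_x3
0       86  A100      89        267
1       10  H100      66        198
2        5  H100      48        144
3       33  H100      88        264
4       96  H100      54        162
5       17  H100      11         33
group by gpu, sum of epochs_x3:
gpu
A100    267
H100    801
Name: epochs_x3, dtype: int64
Reading off the value at index 'H100', we get 801.

801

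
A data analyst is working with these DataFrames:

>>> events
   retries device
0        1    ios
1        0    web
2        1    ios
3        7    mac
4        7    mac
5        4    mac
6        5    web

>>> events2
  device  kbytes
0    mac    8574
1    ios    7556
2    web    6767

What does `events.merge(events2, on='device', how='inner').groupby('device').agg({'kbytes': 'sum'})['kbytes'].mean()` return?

merge on 'device' (how='inner') → 7 rows:
   retries device  kbytes
0        1    ios    7556
1        0    web    6767
2        1    ios    7556
3        7    mac    8574
4        7    mac    8574
5        4    mac    8574
6        5    web    6767
group by device, sum of kbytes:
        kbytes
device        
ios      15112
mac      25722
web      13534
Taking the mean of column 'kbytes' gives 18122.6666667.

18122.6666667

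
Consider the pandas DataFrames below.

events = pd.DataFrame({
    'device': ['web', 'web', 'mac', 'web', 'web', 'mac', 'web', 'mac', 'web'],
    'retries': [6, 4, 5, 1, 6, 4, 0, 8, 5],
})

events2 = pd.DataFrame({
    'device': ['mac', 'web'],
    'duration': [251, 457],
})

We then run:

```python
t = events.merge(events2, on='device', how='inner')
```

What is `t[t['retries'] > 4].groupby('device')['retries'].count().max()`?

merge on 'device' (how='inner') → 9 rows:
  device  retries  duration
0    web        6       457
1    web        4       457
2    mac        5       251
3    web        1       457
4    web        6       457
5    mac        4       251
6    web        0       457
7    mac        8       251
8    web        5       457
filter rows where retries > 4:
  device  retries  duration
0    web        6       457
2    mac        5       251
4    web        6       457
7    mac        8       251
8    web        5       457
group by device, count of retries:
device
mac    2
web    3
Name: retries, dtype: int64
So max() = 3.

3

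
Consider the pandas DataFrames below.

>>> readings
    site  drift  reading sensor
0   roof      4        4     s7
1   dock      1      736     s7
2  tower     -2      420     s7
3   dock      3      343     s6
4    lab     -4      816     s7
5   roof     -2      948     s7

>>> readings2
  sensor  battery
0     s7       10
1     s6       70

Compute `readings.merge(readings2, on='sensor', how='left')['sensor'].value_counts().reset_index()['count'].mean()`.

3.0

merge on 'sensor' (how='left') → 6 rows:
    site  drift  reading sensor  battery
0   roof      4        4     s7       10
1   dock      1      736     s7       10
2  tower     -2      420     s7       10
3   dock      3      343     s6       70
4    lab     -4      816     s7       10
5   roof     -2      948     s7       10
value_counts of sensor:
sensor
s7    5
s6    1
Name: count, dtype: int64
reset_index():
  sensor  count
0     s7      5
1     s6      1
Taking the mean of column 'count' gives 3.0.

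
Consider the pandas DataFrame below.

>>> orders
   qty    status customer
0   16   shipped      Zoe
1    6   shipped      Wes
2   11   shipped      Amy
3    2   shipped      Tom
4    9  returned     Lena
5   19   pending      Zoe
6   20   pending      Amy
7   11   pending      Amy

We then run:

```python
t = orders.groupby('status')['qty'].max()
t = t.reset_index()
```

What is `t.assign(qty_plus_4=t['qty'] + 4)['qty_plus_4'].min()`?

13

group by status, max of qty:
status
pending     20
returned     9
shipped     16
Name: qty, dtype: int64
reset_index():
     status  qty
0   pending   20
1  returned    9
2   shipped   16
add column qty_plus_4 = t['qty'] + 4:
     status  qty  qty_plus_4
0   pending   20          24
1  returned    9          13
2   shipped   16          20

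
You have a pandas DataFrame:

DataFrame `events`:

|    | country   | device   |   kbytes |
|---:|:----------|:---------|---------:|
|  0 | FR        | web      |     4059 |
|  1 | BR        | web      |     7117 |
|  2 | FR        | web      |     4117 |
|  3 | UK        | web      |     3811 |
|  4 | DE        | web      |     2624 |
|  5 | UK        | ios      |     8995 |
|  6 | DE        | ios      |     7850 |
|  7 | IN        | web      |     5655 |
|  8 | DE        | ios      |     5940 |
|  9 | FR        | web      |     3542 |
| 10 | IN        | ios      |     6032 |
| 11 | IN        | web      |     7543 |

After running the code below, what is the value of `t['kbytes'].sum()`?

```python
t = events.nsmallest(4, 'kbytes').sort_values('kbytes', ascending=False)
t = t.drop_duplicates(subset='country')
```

10494

take 4 rows with smallest kbytes:
  country device  kbytes
4      DE    web    2624
9      FR    web    3542
3      UK    web    3811
0      FR    web    4059
sort by kbytes descending:
  country device  kbytes
0      FR    web    4059
3      UK    web    3811
9      FR    web    3542
4      DE    web    2624
drop duplicate country (keep=first):
  country device  kbytes
0      FR    web    4059
3      UK    web    3811
4      DE    web    2624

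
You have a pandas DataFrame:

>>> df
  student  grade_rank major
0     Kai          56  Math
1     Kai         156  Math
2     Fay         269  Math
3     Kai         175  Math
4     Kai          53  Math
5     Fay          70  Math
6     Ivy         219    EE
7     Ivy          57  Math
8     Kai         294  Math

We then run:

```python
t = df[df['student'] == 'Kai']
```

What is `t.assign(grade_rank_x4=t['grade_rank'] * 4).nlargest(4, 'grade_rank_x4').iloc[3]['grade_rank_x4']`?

filter rows where student == 'Kai':
  student  grade_rank major
0     Kai          56  Math
1     Kai         156  Math
3     Kai         175  Math
4     Kai          53  Math
8     Kai         294  Math
add column grade_rank_x4 = t['grade_rank'] * 4:
  student  grade_rank major  grade_rank_x4
0     Kai          56  Math            224
1     Kai         156  Math            624
3     Kai         175  Math            700
4     Kai          53  Math            212
8     Kai         294  Math           1176
take 4 rows with largest grade_rank_x4:
  student  grade_rank major  grade_rank_x4
8     Kai         294  Math           1176
3     Kai         175  Math            700
1     Kai         156  Math            624
0     Kai          56  Math            224
The value at position 3, column 'grade_rank_x4' is 224.

224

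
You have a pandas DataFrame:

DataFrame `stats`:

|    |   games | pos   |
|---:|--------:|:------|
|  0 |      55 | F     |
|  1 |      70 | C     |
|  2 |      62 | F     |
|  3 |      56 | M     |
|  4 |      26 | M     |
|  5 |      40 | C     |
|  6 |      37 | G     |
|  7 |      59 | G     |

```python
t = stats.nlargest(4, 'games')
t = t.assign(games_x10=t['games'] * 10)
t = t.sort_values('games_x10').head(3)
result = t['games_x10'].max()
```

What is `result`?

take 4 rows with largest games:
   games pos
1     70   C
2     62   F
7     59   G
3     56   M
add column games_x10 = t['games'] * 10:
   games pos  games_x10
1     70   C        700
2     62   F        620
7     59   G        590
3     56   M        560
sort by games_x10:
   games pos  games_x10
3     56   M        560
7     59   G        590
2     62   F        620
1     70   C        700
take first 3 rows:
   games pos  games_x10
3     56   M        560
7     59   G        590
2     62   F        620
So max() = 620.

620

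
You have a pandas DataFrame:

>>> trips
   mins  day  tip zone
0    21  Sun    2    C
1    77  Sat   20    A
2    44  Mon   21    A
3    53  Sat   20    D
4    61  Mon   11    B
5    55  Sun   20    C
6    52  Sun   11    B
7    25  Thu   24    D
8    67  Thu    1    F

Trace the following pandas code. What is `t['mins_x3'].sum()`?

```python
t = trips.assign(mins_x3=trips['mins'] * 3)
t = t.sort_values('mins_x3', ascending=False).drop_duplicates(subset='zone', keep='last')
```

add column mins_x3 = trips['mins'] * 3:
   mins  day  tip zone  mins_x3
0    21  Sun    2    C       63
1    77  Sat   20    A      231
2    44  Mon   21    A      132
3    53  Sat   20    D      159
4    61  Mon   11    B      183
5    55  Sun   20    C      165
6    52  Sun   11    B      156
7    25  Thu   24    D       75
8    67  Thu    1    F      201
sort by mins_x3 descending:
   mins  day  tip zone  mins_x3
1    77  Sat   20    A      231
8    67  Thu    1    F      201
4    61  Mon   11    B      183
5    55  Sun   20    C      165
3    53  Sat   20    D      159
6    52  Sun   11    B      156
2    44  Mon   21    A      132
7    25  Thu   24    D       75
0    21  Sun    2    C       63
drop duplicate zone (keep=last):
   mins  day  tip zone  mins_x3
8    67  Thu    1    F      201
6    52  Sun   11    B      156
2    44  Mon   21    A      132
7    25  Thu   24    D       75
0    21  Sun    2    C       63

627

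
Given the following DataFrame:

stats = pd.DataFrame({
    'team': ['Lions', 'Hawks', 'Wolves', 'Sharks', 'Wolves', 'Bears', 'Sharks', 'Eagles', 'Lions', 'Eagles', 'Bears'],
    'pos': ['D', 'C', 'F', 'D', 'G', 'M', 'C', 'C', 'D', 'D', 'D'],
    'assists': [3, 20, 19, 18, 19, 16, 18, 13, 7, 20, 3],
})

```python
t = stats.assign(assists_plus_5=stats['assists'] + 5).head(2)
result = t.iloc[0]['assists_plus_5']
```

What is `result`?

add column assists_plus_5 = stats['assists'] + 5:
      team pos  assists  assists_plus_5
0    Lions   D        3               8
1    Hawks   C       20              25
2   Wolves   F       19              24
3   Sharks   D       18              23
4   Wolves   G       19              24
5    Bears   M       16              21
6   Sharks   C       18              23
7   Eagles   C       13              18
8    Lions   D        7              12
9   Eagles   D       20              25
10   Bears   D        3               8
take first 2 rows:
    team pos  assists  assists_plus_5
0  Lions   D        3               8
1  Hawks   C       20              25
Taking the value at position 0, column 'assists_plus_5' gives 8.

8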